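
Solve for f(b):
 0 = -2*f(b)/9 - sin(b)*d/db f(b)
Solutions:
 f(b) = C1*(cos(b) + 1)^(1/9)/(cos(b) - 1)^(1/9)


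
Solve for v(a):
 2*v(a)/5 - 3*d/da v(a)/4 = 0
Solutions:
 v(a) = C1*exp(8*a/15)


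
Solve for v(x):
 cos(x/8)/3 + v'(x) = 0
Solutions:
 v(x) = C1 - 8*sin(x/8)/3


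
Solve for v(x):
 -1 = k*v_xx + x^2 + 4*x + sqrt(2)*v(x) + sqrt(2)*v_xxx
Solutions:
 v(x) = C1*exp(-x*(2^(2/3)*k^2/(sqrt(2)*k^3 + sqrt(-2*k^6 + (sqrt(2)*k^3 + 54)^2) + 54)^(1/3) + sqrt(2)*k + 2^(1/3)*(sqrt(2)*k^3 + sqrt(-2*k^6 + (sqrt(2)*k^3 + 54)^2) + 54)^(1/3))/6) + C2*exp(x*(-4*2^(2/3)*k^2/((-1 + sqrt(3)*I)*(sqrt(2)*k^3 + sqrt(-2*k^6 + (sqrt(2)*k^3 + 54)^2) + 54)^(1/3)) - 2*sqrt(2)*k + 2^(1/3)*(sqrt(2)*k^3 + sqrt(-2*k^6 + (sqrt(2)*k^3 + 54)^2) + 54)^(1/3) - 2^(1/3)*sqrt(3)*I*(sqrt(2)*k^3 + sqrt(-2*k^6 + (sqrt(2)*k^3 + 54)^2) + 54)^(1/3))/12) + C3*exp(x*(4*2^(2/3)*k^2/((1 + sqrt(3)*I)*(sqrt(2)*k^3 + sqrt(-2*k^6 + (sqrt(2)*k^3 + 54)^2) + 54)^(1/3)) - 2*sqrt(2)*k + 2^(1/3)*(sqrt(2)*k^3 + sqrt(-2*k^6 + (sqrt(2)*k^3 + 54)^2) + 54)^(1/3) + 2^(1/3)*sqrt(3)*I*(sqrt(2)*k^3 + sqrt(-2*k^6 + (sqrt(2)*k^3 + 54)^2) + 54)^(1/3))/12) + k - sqrt(2)*x^2/2 - 2*sqrt(2)*x - sqrt(2)/2


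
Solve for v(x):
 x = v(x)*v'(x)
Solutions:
 v(x) = -sqrt(C1 + x^2)
 v(x) = sqrt(C1 + x^2)


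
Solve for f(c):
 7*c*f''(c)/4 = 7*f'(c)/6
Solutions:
 f(c) = C1 + C2*c^(5/3)


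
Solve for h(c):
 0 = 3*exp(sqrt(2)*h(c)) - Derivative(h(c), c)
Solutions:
 h(c) = sqrt(2)*(2*log(-1/(C1 + 3*c)) - log(2))/4


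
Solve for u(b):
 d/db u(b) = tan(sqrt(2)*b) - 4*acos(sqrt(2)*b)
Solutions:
 u(b) = C1 - 4*b*acos(sqrt(2)*b) + 2*sqrt(2)*sqrt(1 - 2*b^2) - sqrt(2)*log(cos(sqrt(2)*b))/2


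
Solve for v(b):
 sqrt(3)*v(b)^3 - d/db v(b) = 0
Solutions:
 v(b) = -sqrt(2)*sqrt(-1/(C1 + sqrt(3)*b))/2
 v(b) = sqrt(2)*sqrt(-1/(C1 + sqrt(3)*b))/2


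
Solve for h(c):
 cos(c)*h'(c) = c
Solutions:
 h(c) = C1 + Integral(c/cos(c), c)


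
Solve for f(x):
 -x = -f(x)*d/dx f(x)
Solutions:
 f(x) = -sqrt(C1 + x^2)
 f(x) = sqrt(C1 + x^2)


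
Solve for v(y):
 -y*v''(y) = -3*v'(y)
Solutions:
 v(y) = C1 + C2*y^4


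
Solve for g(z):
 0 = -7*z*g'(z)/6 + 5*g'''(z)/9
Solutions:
 g(z) = C1 + Integral(C2*airyai(10^(2/3)*21^(1/3)*z/10) + C3*airybi(10^(2/3)*21^(1/3)*z/10), z)


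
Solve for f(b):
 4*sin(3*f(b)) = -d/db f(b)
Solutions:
 f(b) = -acos((-C1 - exp(24*b))/(C1 - exp(24*b)))/3 + 2*pi/3
 f(b) = acos((-C1 - exp(24*b))/(C1 - exp(24*b)))/3


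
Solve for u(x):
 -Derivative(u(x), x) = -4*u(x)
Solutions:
 u(x) = C1*exp(4*x)


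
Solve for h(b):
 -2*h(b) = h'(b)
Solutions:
 h(b) = C1*exp(-2*b)


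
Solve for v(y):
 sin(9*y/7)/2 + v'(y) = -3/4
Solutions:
 v(y) = C1 - 3*y/4 + 7*cos(9*y/7)/18


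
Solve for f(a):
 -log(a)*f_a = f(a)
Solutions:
 f(a) = C1*exp(-li(a))


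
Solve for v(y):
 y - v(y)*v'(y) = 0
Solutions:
 v(y) = -sqrt(C1 + y^2)
 v(y) = sqrt(C1 + y^2)


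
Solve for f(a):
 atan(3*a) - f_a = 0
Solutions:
 f(a) = C1 + a*atan(3*a) - log(9*a^2 + 1)/6


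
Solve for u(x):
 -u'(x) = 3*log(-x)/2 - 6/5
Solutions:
 u(x) = C1 - 3*x*log(-x)/2 + 27*x/10


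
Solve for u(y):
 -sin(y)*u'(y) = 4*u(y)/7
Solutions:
 u(y) = C1*(cos(y) + 1)^(2/7)/(cos(y) - 1)^(2/7)


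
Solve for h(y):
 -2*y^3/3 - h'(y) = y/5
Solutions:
 h(y) = C1 - y^4/6 - y^2/10


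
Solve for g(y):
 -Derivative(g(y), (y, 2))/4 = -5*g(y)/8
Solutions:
 g(y) = C1*exp(-sqrt(10)*y/2) + C2*exp(sqrt(10)*y/2)


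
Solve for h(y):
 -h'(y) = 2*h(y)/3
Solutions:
 h(y) = C1*exp(-2*y/3)


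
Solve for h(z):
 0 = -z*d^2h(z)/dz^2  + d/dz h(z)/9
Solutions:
 h(z) = C1 + C2*z^(10/9)


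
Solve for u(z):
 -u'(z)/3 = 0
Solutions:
 u(z) = C1


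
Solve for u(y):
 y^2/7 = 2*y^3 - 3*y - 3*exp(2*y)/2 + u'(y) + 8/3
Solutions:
 u(y) = C1 - y^4/2 + y^3/21 + 3*y^2/2 - 8*y/3 + 3*exp(2*y)/4


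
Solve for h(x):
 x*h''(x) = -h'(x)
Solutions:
 h(x) = C1 + C2*log(x)


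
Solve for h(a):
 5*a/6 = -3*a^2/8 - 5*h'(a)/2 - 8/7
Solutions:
 h(a) = C1 - a^3/20 - a^2/6 - 16*a/35


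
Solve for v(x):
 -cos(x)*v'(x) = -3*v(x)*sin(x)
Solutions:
 v(x) = C1/cos(x)^3


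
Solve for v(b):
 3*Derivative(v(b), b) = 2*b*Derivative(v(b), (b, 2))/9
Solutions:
 v(b) = C1 + C2*b^(29/2)


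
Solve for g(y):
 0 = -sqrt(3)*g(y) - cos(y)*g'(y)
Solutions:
 g(y) = C1*(sin(y) - 1)^(sqrt(3)/2)/(sin(y) + 1)^(sqrt(3)/2)


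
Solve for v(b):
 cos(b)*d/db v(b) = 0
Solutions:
 v(b) = C1


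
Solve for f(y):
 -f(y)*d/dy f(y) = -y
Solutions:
 f(y) = -sqrt(C1 + y^2)
 f(y) = sqrt(C1 + y^2)


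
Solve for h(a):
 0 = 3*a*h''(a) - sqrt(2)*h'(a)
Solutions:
 h(a) = C1 + C2*a^(sqrt(2)/3 + 1)


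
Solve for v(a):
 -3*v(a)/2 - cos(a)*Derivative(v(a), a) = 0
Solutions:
 v(a) = C1*(sin(a) - 1)^(3/4)/(sin(a) + 1)^(3/4)


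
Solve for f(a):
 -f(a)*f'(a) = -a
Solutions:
 f(a) = -sqrt(C1 + a^2)
 f(a) = sqrt(C1 + a^2)


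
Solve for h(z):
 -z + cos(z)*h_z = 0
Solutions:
 h(z) = C1 + Integral(z/cos(z), z)


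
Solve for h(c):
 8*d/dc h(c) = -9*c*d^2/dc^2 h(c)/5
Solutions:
 h(c) = C1 + C2/c^(31/9)


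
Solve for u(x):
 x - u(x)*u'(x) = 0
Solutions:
 u(x) = -sqrt(C1 + x^2)
 u(x) = sqrt(C1 + x^2)


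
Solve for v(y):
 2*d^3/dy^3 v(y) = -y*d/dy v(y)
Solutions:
 v(y) = C1 + Integral(C2*airyai(-2^(2/3)*y/2) + C3*airybi(-2^(2/3)*y/2), y)


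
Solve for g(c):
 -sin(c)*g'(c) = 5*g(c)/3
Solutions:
 g(c) = C1*(cos(c) + 1)^(5/6)/(cos(c) - 1)^(5/6)


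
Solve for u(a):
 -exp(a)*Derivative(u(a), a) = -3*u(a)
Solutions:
 u(a) = C1*exp(-3*exp(-a))


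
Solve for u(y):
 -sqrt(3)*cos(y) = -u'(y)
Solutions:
 u(y) = C1 + sqrt(3)*sin(y)


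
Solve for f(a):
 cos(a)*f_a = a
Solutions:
 f(a) = C1 + Integral(a/cos(a), a)


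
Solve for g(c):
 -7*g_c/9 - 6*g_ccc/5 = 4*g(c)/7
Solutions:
 g(c) = C1*exp(c*(-49*28^(1/3)*5^(2/3)/(972 + sqrt(1112854))^(1/3) + 490^(1/3)*(972 + sqrt(1112854))^(1/3))/252)*sin(sqrt(3)*c*(49*28^(1/3)*5^(2/3)/(972 + sqrt(1112854))^(1/3) + 490^(1/3)*(972 + sqrt(1112854))^(1/3))/252) + C2*exp(c*(-49*28^(1/3)*5^(2/3)/(972 + sqrt(1112854))^(1/3) + 490^(1/3)*(972 + sqrt(1112854))^(1/3))/252)*cos(sqrt(3)*c*(49*28^(1/3)*5^(2/3)/(972 + sqrt(1112854))^(1/3) + 490^(1/3)*(972 + sqrt(1112854))^(1/3))/252) + C3*exp(-c*(-49*28^(1/3)*5^(2/3)/(972 + sqrt(1112854))^(1/3) + 490^(1/3)*(972 + sqrt(1112854))^(1/3))/126)


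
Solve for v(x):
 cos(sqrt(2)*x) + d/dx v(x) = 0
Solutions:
 v(x) = C1 - sqrt(2)*sin(sqrt(2)*x)/2


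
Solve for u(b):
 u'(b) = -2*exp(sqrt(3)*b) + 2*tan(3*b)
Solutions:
 u(b) = C1 - 2*sqrt(3)*exp(sqrt(3)*b)/3 - 2*log(cos(3*b))/3


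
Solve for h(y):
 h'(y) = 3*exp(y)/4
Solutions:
 h(y) = C1 + 3*exp(y)/4


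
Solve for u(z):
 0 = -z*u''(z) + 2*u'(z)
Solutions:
 u(z) = C1 + C2*z^3


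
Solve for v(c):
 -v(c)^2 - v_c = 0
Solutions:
 v(c) = 1/(C1 + c)


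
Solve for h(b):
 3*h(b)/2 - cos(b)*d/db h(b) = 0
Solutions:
 h(b) = C1*(sin(b) + 1)^(3/4)/(sin(b) - 1)^(3/4)


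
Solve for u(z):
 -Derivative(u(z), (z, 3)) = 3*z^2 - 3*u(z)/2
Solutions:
 u(z) = C3*exp(2^(2/3)*3^(1/3)*z/2) + 2*z^2 + (C1*sin(2^(2/3)*3^(5/6)*z/4) + C2*cos(2^(2/3)*3^(5/6)*z/4))*exp(-2^(2/3)*3^(1/3)*z/4)


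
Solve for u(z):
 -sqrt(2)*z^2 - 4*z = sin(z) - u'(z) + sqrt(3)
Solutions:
 u(z) = C1 + sqrt(2)*z^3/3 + 2*z^2 + sqrt(3)*z - cos(z)


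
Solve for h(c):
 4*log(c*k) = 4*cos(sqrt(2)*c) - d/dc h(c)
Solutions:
 h(c) = C1 - 4*c*log(c*k) + 4*c + 2*sqrt(2)*sin(sqrt(2)*c)


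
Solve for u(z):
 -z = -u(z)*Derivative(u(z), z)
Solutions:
 u(z) = -sqrt(C1 + z^2)
 u(z) = sqrt(C1 + z^2)


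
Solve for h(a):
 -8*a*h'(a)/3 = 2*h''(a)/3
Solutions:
 h(a) = C1 + C2*erf(sqrt(2)*a)


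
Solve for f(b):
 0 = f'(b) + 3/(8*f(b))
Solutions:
 f(b) = -sqrt(C1 - 3*b)/2
 f(b) = sqrt(C1 - 3*b)/2


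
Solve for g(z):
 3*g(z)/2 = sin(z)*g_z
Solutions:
 g(z) = C1*(cos(z) - 1)^(3/4)/(cos(z) + 1)^(3/4)


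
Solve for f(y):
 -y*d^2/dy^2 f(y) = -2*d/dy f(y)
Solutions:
 f(y) = C1 + C2*y^3


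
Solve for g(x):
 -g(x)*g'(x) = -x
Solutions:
 g(x) = -sqrt(C1 + x^2)
 g(x) = sqrt(C1 + x^2)


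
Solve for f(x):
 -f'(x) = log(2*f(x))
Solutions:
 Integral(1/(log(_y) + log(2)), (_y, f(x))) = C1 - x


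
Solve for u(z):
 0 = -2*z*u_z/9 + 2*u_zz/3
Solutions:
 u(z) = C1 + C2*erfi(sqrt(6)*z/6)


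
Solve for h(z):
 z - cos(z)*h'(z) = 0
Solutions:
 h(z) = C1 + Integral(z/cos(z), z)


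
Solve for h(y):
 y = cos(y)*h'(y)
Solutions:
 h(y) = C1 + Integral(y/cos(y), y)


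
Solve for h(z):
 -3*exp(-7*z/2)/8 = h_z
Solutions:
 h(z) = C1 + 3*exp(-7*z/2)/28


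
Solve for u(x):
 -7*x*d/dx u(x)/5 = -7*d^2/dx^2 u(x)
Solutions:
 u(x) = C1 + C2*erfi(sqrt(10)*x/10)


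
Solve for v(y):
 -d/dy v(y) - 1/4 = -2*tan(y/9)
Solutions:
 v(y) = C1 - y/4 - 18*log(cos(y/9))


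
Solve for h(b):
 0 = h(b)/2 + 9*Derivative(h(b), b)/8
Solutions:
 h(b) = C1*exp(-4*b/9)


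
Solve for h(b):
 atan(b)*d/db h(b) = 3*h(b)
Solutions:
 h(b) = C1*exp(3*Integral(1/atan(b), b))


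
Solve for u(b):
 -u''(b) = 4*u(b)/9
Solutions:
 u(b) = C1*sin(2*b/3) + C2*cos(2*b/3)


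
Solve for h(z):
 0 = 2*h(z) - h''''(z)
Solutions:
 h(z) = C1*exp(-2^(1/4)*z) + C2*exp(2^(1/4)*z) + C3*sin(2^(1/4)*z) + C4*cos(2^(1/4)*z)


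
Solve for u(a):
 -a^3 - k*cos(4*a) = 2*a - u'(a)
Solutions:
 u(a) = C1 + a^4/4 + a^2 + k*sin(4*a)/4


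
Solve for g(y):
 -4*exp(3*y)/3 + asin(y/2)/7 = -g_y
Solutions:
 g(y) = C1 - y*asin(y/2)/7 - sqrt(4 - y^2)/7 + 4*exp(3*y)/9


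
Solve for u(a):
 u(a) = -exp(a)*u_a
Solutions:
 u(a) = C1*exp(exp(-a))


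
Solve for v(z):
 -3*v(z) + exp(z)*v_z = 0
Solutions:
 v(z) = C1*exp(-3*exp(-z))


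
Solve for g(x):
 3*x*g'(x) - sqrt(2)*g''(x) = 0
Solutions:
 g(x) = C1 + C2*erfi(2^(1/4)*sqrt(3)*x/2)


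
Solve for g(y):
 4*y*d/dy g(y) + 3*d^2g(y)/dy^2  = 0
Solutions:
 g(y) = C1 + C2*erf(sqrt(6)*y/3)


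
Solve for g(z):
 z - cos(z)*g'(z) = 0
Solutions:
 g(z) = C1 + Integral(z/cos(z), z)


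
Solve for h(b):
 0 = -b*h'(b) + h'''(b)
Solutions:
 h(b) = C1 + Integral(C2*airyai(b) + C3*airybi(b), b)


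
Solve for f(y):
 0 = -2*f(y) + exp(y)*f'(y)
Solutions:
 f(y) = C1*exp(-2*exp(-y))


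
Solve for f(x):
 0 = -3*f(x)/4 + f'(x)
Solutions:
 f(x) = C1*exp(3*x/4)


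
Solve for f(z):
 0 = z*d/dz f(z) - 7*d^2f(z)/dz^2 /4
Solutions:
 f(z) = C1 + C2*erfi(sqrt(14)*z/7)


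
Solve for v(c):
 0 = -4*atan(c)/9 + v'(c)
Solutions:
 v(c) = C1 + 4*c*atan(c)/9 - 2*log(c^2 + 1)/9


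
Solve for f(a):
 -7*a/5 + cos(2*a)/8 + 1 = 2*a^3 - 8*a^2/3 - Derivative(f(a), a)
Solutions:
 f(a) = C1 + a^4/2 - 8*a^3/9 + 7*a^2/10 - a - sin(2*a)/16


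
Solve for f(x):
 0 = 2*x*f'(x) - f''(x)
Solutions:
 f(x) = C1 + C2*erfi(x)


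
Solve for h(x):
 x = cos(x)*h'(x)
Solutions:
 h(x) = C1 + Integral(x/cos(x), x)


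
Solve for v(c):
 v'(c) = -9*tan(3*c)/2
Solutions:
 v(c) = C1 + 3*log(cos(3*c))/2


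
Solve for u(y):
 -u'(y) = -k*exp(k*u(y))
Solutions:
 u(y) = Piecewise((log(-1/(C1*k + k^2*y))/k, Ne(k, 0)), (nan, True))
 u(y) = Piecewise((C1 + k*y, Eq(k, 0)), (nan, True))


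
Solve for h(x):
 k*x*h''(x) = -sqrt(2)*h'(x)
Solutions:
 h(x) = C1 + x^(((re(k) - sqrt(2))*re(k) + im(k)^2)/(re(k)^2 + im(k)^2))*(C2*sin(sqrt(2)*log(x)*Abs(im(k))/(re(k)^2 + im(k)^2)) + C3*cos(sqrt(2)*log(x)*im(k)/(re(k)^2 + im(k)^2)))


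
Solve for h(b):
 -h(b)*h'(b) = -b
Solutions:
 h(b) = -sqrt(C1 + b^2)
 h(b) = sqrt(C1 + b^2)


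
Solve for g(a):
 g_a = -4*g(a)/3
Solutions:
 g(a) = C1*exp(-4*a/3)


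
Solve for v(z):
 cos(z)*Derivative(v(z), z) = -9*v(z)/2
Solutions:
 v(z) = C1*(sin(z) - 1)^(1/4)*(sin(z)^2 - 2*sin(z) + 1)/((sin(z) + 1)^(1/4)*(sin(z)^2 + 2*sin(z) + 1))


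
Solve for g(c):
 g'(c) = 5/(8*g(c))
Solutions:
 g(c) = -sqrt(C1 + 5*c)/2
 g(c) = sqrt(C1 + 5*c)/2


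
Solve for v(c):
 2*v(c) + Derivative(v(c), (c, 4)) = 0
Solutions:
 v(c) = (C1*sin(2^(3/4)*c/2) + C2*cos(2^(3/4)*c/2))*exp(-2^(3/4)*c/2) + (C3*sin(2^(3/4)*c/2) + C4*cos(2^(3/4)*c/2))*exp(2^(3/4)*c/2)


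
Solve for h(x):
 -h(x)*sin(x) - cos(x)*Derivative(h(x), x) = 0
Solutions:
 h(x) = C1*cos(x)


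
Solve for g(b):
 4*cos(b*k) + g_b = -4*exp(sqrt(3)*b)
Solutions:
 g(b) = C1 - 4*sqrt(3)*exp(sqrt(3)*b)/3 - 4*sin(b*k)/k


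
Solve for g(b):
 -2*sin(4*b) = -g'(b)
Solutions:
 g(b) = C1 - cos(4*b)/2


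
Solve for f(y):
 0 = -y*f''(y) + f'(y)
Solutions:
 f(y) = C1 + C2*y^2


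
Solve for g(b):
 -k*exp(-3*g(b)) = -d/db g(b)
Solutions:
 g(b) = log(C1 + 3*b*k)/3
 g(b) = log((-3^(1/3) - 3^(5/6)*I)*(C1 + b*k)^(1/3)/2)
 g(b) = log((-3^(1/3) + 3^(5/6)*I)*(C1 + b*k)^(1/3)/2)


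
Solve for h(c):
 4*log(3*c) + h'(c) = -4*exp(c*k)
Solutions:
 h(c) = C1 - 4*c*log(c) + 4*c*(1 - log(3)) + Piecewise((-4*exp(c*k)/k, Ne(k, 0)), (-4*c, True))


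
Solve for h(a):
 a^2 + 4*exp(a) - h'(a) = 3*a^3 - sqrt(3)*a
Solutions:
 h(a) = C1 - 3*a^4/4 + a^3/3 + sqrt(3)*a^2/2 + 4*exp(a)


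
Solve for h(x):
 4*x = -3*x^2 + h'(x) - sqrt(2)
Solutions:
 h(x) = C1 + x^3 + 2*x^2 + sqrt(2)*x


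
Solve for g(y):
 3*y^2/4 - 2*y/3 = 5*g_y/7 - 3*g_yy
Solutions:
 g(y) = C1 + C2*exp(5*y/21) + 7*y^3/20 + 1183*y^2/300 + 8281*y/250


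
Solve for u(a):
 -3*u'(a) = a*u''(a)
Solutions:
 u(a) = C1 + C2/a^2


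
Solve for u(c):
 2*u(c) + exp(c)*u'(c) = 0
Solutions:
 u(c) = C1*exp(2*exp(-c))


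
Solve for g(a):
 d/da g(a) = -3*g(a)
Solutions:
 g(a) = C1*exp(-3*a)


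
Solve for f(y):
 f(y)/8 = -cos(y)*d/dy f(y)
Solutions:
 f(y) = C1*(sin(y) - 1)^(1/16)/(sin(y) + 1)^(1/16)


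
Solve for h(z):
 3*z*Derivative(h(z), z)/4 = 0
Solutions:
 h(z) = C1


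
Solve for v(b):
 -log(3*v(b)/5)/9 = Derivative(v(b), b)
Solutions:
 9*Integral(1/(log(_y) - log(5) + log(3)), (_y, v(b))) = C1 - b


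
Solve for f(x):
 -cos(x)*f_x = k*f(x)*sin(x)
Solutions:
 f(x) = C1*exp(k*log(cos(x)))


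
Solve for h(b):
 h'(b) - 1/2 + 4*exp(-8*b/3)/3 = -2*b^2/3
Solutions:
 h(b) = C1 - 2*b^3/9 + b/2 + exp(-8*b/3)/2


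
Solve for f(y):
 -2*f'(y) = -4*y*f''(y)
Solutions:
 f(y) = C1 + C2*y^(3/2)


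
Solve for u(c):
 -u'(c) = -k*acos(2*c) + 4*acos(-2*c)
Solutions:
 u(c) = C1 - 4*c*acos(-2*c) + k*(c*acos(2*c) - sqrt(1 - 4*c^2)/2) - 2*sqrt(1 - 4*c^2)


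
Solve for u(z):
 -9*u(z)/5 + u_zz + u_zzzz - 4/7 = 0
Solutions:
 u(z) = C1*exp(-sqrt(10)*z*sqrt(-5 + sqrt(205))/10) + C2*exp(sqrt(10)*z*sqrt(-5 + sqrt(205))/10) + C3*sin(sqrt(10)*z*sqrt(5 + sqrt(205))/10) + C4*cos(sqrt(10)*z*sqrt(5 + sqrt(205))/10) - 20/63


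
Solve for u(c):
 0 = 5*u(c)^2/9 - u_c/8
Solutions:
 u(c) = -9/(C1 + 40*c)


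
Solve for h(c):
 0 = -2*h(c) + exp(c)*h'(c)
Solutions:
 h(c) = C1*exp(-2*exp(-c))


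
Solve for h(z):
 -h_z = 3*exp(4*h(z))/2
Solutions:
 h(z) = log(-I*(1/(C1 + 6*z))^(1/4))
 h(z) = log(I*(1/(C1 + 6*z))^(1/4))
 h(z) = log(-(1/(C1 + 6*z))^(1/4))
 h(z) = log(1/(C1 + 6*z))/4


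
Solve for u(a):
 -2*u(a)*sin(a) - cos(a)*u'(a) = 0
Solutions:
 u(a) = C1*cos(a)^2


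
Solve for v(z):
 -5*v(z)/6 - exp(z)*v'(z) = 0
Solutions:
 v(z) = C1*exp(5*exp(-z)/6)


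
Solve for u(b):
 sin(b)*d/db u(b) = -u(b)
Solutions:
 u(b) = C1*sqrt(cos(b) + 1)/sqrt(cos(b) - 1)


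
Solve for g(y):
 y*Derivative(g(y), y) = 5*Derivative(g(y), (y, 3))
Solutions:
 g(y) = C1 + Integral(C2*airyai(5^(2/3)*y/5) + C3*airybi(5^(2/3)*y/5), y)


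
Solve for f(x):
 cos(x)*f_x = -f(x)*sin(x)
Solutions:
 f(x) = C1*cos(x)


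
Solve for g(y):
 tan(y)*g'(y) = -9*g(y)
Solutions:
 g(y) = C1/sin(y)^9


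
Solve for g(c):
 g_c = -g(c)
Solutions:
 g(c) = C1*exp(-c)


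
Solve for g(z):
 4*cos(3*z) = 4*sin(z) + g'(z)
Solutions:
 g(z) = C1 + 4*sin(3*z)/3 + 4*cos(z)


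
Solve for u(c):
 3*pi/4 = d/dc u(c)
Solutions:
 u(c) = C1 + 3*pi*c/4


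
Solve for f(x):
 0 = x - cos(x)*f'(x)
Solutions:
 f(x) = C1 + Integral(x/cos(x), x)


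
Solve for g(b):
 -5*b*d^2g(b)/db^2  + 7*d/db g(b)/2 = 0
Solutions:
 g(b) = C1 + C2*b^(17/10)


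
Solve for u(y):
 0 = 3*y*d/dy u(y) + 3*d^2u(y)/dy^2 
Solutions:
 u(y) = C1 + C2*erf(sqrt(2)*y/2)


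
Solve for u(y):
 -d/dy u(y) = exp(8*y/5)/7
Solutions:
 u(y) = C1 - 5*exp(8*y/5)/56


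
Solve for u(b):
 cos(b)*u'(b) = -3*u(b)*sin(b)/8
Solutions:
 u(b) = C1*cos(b)^(3/8)


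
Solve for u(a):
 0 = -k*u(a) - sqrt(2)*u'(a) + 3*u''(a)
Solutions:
 u(a) = C1*exp(sqrt(2)*a*(1 - sqrt(6*k + 1))/6) + C2*exp(sqrt(2)*a*(sqrt(6*k + 1) + 1)/6)


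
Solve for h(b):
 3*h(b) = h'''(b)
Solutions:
 h(b) = C3*exp(3^(1/3)*b) + (C1*sin(3^(5/6)*b/2) + C2*cos(3^(5/6)*b/2))*exp(-3^(1/3)*b/2)


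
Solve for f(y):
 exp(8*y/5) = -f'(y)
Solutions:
 f(y) = C1 - 5*exp(8*y/5)/8


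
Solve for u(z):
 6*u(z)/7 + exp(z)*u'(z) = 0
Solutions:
 u(z) = C1*exp(6*exp(-z)/7)


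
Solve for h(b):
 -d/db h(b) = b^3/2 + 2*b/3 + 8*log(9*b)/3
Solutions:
 h(b) = C1 - b^4/8 - b^2/3 - 8*b*log(b)/3 - 16*b*log(3)/3 + 8*b/3


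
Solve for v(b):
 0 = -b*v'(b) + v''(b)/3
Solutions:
 v(b) = C1 + C2*erfi(sqrt(6)*b/2)


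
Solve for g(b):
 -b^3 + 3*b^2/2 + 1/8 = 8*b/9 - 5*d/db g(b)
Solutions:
 g(b) = C1 + b^4/20 - b^3/10 + 4*b^2/45 - b/40


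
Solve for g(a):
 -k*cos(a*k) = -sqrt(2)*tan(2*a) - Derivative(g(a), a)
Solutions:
 g(a) = C1 + k*Piecewise((sin(a*k)/k, Ne(k, 0)), (a, True)) + sqrt(2)*log(cos(2*a))/2


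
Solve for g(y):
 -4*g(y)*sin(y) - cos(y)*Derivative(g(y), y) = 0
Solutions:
 g(y) = C1*cos(y)^4


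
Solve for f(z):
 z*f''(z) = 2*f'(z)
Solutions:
 f(z) = C1 + C2*z^3


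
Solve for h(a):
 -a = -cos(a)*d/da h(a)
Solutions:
 h(a) = C1 + Integral(a/cos(a), a)


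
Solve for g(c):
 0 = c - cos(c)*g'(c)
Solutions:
 g(c) = C1 + Integral(c/cos(c), c)


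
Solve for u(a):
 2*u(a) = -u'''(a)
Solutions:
 u(a) = C3*exp(-2^(1/3)*a) + (C1*sin(2^(1/3)*sqrt(3)*a/2) + C2*cos(2^(1/3)*sqrt(3)*a/2))*exp(2^(1/3)*a/2)


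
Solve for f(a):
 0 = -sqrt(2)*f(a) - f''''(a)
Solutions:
 f(a) = (C1*sin(2^(5/8)*a/2) + C2*cos(2^(5/8)*a/2))*exp(-2^(5/8)*a/2) + (C3*sin(2^(5/8)*a/2) + C4*cos(2^(5/8)*a/2))*exp(2^(5/8)*a/2)


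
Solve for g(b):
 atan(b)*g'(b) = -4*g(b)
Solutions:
 g(b) = C1*exp(-4*Integral(1/atan(b), b))


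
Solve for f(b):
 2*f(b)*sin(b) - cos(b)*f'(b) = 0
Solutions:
 f(b) = C1/cos(b)^2


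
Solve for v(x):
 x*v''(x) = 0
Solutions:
 v(x) = C1 + C2*x


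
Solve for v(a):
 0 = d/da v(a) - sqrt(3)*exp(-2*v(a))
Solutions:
 v(a) = log(-sqrt(C1 + 2*sqrt(3)*a))
 v(a) = log(C1 + 2*sqrt(3)*a)/2


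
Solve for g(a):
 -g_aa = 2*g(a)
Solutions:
 g(a) = C1*sin(sqrt(2)*a) + C2*cos(sqrt(2)*a)


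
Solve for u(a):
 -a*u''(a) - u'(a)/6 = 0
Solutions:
 u(a) = C1 + C2*a^(5/6)


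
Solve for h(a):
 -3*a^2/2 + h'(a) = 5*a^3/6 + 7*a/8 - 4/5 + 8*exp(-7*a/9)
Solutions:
 h(a) = C1 + 5*a^4/24 + a^3/2 + 7*a^2/16 - 4*a/5 - 72*exp(-7*a/9)/7


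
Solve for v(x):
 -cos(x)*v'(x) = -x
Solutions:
 v(x) = C1 + Integral(x/cos(x), x)


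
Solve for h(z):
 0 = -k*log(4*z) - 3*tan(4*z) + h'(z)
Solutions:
 h(z) = C1 + k*z*(log(z) - 1) + 2*k*z*log(2) - 3*log(cos(4*z))/4


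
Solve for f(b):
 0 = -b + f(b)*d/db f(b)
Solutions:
 f(b) = -sqrt(C1 + b^2)
 f(b) = sqrt(C1 + b^2)


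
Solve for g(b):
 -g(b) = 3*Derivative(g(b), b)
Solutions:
 g(b) = C1*exp(-b/3)


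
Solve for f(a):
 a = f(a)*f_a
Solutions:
 f(a) = -sqrt(C1 + a^2)
 f(a) = sqrt(C1 + a^2)


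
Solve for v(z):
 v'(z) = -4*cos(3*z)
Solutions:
 v(z) = C1 - 4*sin(3*z)/3


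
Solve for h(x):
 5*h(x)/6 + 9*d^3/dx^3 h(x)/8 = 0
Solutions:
 h(x) = C3*exp(-20^(1/3)*x/3) + (C1*sin(20^(1/3)*sqrt(3)*x/6) + C2*cos(20^(1/3)*sqrt(3)*x/6))*exp(20^(1/3)*x/6)


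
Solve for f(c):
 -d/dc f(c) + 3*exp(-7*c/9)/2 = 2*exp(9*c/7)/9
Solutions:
 f(c) = C1 - 14*exp(9*c/7)/81 - 27*exp(-7*c/9)/14


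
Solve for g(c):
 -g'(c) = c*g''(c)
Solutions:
 g(c) = C1 + C2*log(c)


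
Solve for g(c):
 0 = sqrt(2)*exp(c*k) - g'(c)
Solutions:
 g(c) = C1 + sqrt(2)*exp(c*k)/k


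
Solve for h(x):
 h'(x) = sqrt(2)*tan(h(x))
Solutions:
 h(x) = pi - asin(C1*exp(sqrt(2)*x))
 h(x) = asin(C1*exp(sqrt(2)*x))


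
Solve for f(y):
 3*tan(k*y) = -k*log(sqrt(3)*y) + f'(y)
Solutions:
 f(y) = C1 + k*y*(log(y) - 1) + k*y*log(3)/2 + 3*Piecewise((-log(cos(k*y))/k, Ne(k, 0)), (0, True))


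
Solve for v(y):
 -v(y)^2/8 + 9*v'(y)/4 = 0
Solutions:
 v(y) = -18/(C1 + y)


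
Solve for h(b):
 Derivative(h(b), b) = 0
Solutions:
 h(b) = C1


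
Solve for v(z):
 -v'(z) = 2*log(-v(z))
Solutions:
 -li(-v(z)) = C1 - 2*z


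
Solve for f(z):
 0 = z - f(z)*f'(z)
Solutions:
 f(z) = -sqrt(C1 + z^2)
 f(z) = sqrt(C1 + z^2)


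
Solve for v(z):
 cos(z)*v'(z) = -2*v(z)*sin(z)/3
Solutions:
 v(z) = C1*cos(z)^(2/3)


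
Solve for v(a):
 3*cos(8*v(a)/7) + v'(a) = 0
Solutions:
 3*a - 7*log(sin(8*v(a)/7) - 1)/16 + 7*log(sin(8*v(a)/7) + 1)/16 = C1


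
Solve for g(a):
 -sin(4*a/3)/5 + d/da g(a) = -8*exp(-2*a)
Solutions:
 g(a) = C1 - 3*cos(4*a/3)/20 + 4*exp(-2*a)


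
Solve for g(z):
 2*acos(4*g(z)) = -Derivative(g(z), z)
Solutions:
 Integral(1/acos(4*_y), (_y, g(z))) = C1 - 2*z


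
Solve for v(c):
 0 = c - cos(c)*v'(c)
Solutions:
 v(c) = C1 + Integral(c/cos(c), c)


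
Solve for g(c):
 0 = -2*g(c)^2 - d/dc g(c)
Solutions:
 g(c) = 1/(C1 + 2*c)


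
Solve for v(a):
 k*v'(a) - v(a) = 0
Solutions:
 v(a) = C1*exp(a/k)


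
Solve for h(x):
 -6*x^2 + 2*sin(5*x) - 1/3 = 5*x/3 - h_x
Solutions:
 h(x) = C1 + 2*x^3 + 5*x^2/6 + x/3 + 2*cos(5*x)/5


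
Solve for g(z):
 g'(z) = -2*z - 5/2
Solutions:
 g(z) = C1 - z^2 - 5*z/2


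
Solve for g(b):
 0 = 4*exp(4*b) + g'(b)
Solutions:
 g(b) = C1 - exp(4*b)


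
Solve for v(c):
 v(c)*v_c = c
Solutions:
 v(c) = -sqrt(C1 + c^2)
 v(c) = sqrt(C1 + c^2)


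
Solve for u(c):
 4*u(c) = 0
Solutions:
 u(c) = 0


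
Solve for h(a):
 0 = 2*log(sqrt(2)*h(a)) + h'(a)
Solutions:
 Integral(1/(2*log(_y) + log(2)), (_y, h(a))) = C1 - a


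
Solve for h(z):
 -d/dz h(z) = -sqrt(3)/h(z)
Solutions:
 h(z) = -sqrt(C1 + 2*sqrt(3)*z)
 h(z) = sqrt(C1 + 2*sqrt(3)*z)


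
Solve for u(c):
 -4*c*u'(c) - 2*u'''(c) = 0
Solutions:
 u(c) = C1 + Integral(C2*airyai(-2^(1/3)*c) + C3*airybi(-2^(1/3)*c), c)


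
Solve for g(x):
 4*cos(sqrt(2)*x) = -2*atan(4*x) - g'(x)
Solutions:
 g(x) = C1 - 2*x*atan(4*x) + log(16*x^2 + 1)/4 - 2*sqrt(2)*sin(sqrt(2)*x)


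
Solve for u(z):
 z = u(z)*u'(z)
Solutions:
 u(z) = -sqrt(C1 + z^2)
 u(z) = sqrt(C1 + z^2)


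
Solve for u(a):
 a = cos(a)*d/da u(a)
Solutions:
 u(a) = C1 + Integral(a/cos(a), a)


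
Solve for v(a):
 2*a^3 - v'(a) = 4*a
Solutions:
 v(a) = C1 + a^4/2 - 2*a^2


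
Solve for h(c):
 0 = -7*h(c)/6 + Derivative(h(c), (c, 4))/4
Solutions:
 h(c) = C1*exp(-14^(1/4)*3^(3/4)*c/3) + C2*exp(14^(1/4)*3^(3/4)*c/3) + C3*sin(14^(1/4)*3^(3/4)*c/3) + C4*cos(14^(1/4)*3^(3/4)*c/3)


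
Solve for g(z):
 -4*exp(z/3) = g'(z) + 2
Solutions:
 g(z) = C1 - 2*z - 12*exp(z/3)


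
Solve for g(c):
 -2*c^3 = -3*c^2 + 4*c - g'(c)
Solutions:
 g(c) = C1 + c^4/2 - c^3 + 2*c^2


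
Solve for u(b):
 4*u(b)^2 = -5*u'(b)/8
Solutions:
 u(b) = 5/(C1 + 32*b)


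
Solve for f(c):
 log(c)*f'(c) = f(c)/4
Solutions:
 f(c) = C1*exp(li(c)/4)


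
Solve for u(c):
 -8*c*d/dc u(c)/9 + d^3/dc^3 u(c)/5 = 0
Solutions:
 u(c) = C1 + Integral(C2*airyai(2*15^(1/3)*c/3) + C3*airybi(2*15^(1/3)*c/3), c)


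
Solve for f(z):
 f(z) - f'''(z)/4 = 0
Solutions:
 f(z) = C3*exp(2^(2/3)*z) + (C1*sin(2^(2/3)*sqrt(3)*z/2) + C2*cos(2^(2/3)*sqrt(3)*z/2))*exp(-2^(2/3)*z/2)


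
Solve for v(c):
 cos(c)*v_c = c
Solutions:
 v(c) = C1 + Integral(c/cos(c), c)


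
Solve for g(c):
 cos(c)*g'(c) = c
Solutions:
 g(c) = C1 + Integral(c/cos(c), c)


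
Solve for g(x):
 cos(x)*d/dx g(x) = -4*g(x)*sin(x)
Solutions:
 g(x) = C1*cos(x)^4


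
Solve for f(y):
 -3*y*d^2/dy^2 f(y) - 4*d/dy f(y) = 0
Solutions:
 f(y) = C1 + C2/y^(1/3)


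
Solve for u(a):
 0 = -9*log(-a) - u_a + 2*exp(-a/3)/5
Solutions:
 u(a) = C1 - 9*a*log(-a) + 9*a - 6*exp(-a/3)/5


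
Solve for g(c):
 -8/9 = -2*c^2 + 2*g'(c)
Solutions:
 g(c) = C1 + c^3/3 - 4*c/9


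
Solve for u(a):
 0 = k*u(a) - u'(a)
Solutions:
 u(a) = C1*exp(a*k)


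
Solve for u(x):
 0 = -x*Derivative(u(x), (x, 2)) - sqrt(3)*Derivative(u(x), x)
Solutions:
 u(x) = C1 + C2*x^(1 - sqrt(3))


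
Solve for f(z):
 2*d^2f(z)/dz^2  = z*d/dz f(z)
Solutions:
 f(z) = C1 + C2*erfi(z/2)


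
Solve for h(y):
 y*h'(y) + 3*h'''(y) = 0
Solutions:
 h(y) = C1 + Integral(C2*airyai(-3^(2/3)*y/3) + C3*airybi(-3^(2/3)*y/3), y)


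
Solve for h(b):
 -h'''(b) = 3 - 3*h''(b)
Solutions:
 h(b) = C1 + C2*b + C3*exp(3*b) + b^2/2


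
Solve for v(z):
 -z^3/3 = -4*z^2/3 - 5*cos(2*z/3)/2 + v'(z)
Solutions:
 v(z) = C1 - z^4/12 + 4*z^3/9 + 15*sin(2*z/3)/4


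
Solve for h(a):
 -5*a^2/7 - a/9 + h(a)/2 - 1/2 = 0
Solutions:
 h(a) = 10*a^2/7 + 2*a/9 + 1


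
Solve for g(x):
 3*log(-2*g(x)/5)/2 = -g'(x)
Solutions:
 2*Integral(1/(log(-_y) - log(5) + log(2)), (_y, g(x)))/3 = C1 - x


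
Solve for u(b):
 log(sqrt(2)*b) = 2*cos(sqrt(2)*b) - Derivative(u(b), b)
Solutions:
 u(b) = C1 - b*log(b) - b*log(2)/2 + b + sqrt(2)*sin(sqrt(2)*b)


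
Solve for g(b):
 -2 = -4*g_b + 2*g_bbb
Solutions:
 g(b) = C1 + C2*exp(-sqrt(2)*b) + C3*exp(sqrt(2)*b) + b/2


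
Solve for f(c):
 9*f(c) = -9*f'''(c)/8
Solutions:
 f(c) = C3*exp(-2*c) + (C1*sin(sqrt(3)*c) + C2*cos(sqrt(3)*c))*exp(c)


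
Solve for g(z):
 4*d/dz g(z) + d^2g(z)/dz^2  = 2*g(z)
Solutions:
 g(z) = C1*exp(z*(-2 + sqrt(6))) + C2*exp(-z*(2 + sqrt(6)))


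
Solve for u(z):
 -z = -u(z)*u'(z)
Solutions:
 u(z) = -sqrt(C1 + z^2)
 u(z) = sqrt(C1 + z^2)


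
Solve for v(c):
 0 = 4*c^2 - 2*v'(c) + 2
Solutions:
 v(c) = C1 + 2*c^3/3 + c


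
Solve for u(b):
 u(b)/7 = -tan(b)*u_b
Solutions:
 u(b) = C1/sin(b)^(1/7)


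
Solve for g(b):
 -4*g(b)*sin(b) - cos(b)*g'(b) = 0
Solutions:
 g(b) = C1*cos(b)^4


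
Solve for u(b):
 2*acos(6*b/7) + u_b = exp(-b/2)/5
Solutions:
 u(b) = C1 - 2*b*acos(6*b/7) + sqrt(49 - 36*b^2)/3 - 2*exp(-b/2)/5


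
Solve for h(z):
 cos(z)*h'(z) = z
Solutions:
 h(z) = C1 + Integral(z/cos(z), z)


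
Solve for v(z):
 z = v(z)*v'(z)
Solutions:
 v(z) = -sqrt(C1 + z^2)
 v(z) = sqrt(C1 + z^2)


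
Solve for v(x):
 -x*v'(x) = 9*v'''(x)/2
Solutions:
 v(x) = C1 + Integral(C2*airyai(-6^(1/3)*x/3) + C3*airybi(-6^(1/3)*x/3), x)


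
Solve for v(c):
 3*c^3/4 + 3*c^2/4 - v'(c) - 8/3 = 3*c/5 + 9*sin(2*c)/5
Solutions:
 v(c) = C1 + 3*c^4/16 + c^3/4 - 3*c^2/10 - 8*c/3 + 9*cos(2*c)/10


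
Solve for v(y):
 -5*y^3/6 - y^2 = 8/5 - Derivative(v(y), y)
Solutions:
 v(y) = C1 + 5*y^4/24 + y^3/3 + 8*y/5


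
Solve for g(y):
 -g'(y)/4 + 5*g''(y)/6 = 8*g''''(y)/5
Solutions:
 g(y) = C1 + C2*exp(5^(1/3)*y*(5*5^(1/3)/(2*sqrt(26) + 27)^(1/3) + (2*sqrt(26) + 27)^(1/3))/24)*sin(sqrt(3)*5^(1/3)*y*(-(2*sqrt(26) + 27)^(1/3) + 5*5^(1/3)/(2*sqrt(26) + 27)^(1/3))/24) + C3*exp(5^(1/3)*y*(5*5^(1/3)/(2*sqrt(26) + 27)^(1/3) + (2*sqrt(26) + 27)^(1/3))/24)*cos(sqrt(3)*5^(1/3)*y*(-(2*sqrt(26) + 27)^(1/3) + 5*5^(1/3)/(2*sqrt(26) + 27)^(1/3))/24) + C4*exp(-5^(1/3)*y*(5*5^(1/3)/(2*sqrt(26) + 27)^(1/3) + (2*sqrt(26) + 27)^(1/3))/12)


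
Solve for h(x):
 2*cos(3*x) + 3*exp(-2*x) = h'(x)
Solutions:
 h(x) = C1 + 2*sin(3*x)/3 - 3*exp(-2*x)/2


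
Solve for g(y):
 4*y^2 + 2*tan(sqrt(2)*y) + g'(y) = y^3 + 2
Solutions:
 g(y) = C1 + y^4/4 - 4*y^3/3 + 2*y + sqrt(2)*log(cos(sqrt(2)*y))


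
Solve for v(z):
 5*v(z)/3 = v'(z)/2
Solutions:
 v(z) = C1*exp(10*z/3)


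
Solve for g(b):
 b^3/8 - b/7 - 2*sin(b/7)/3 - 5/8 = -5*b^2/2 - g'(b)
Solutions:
 g(b) = C1 - b^4/32 - 5*b^3/6 + b^2/14 + 5*b/8 - 14*cos(b/7)/3


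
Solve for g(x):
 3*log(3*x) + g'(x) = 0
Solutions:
 g(x) = C1 - 3*x*log(x) - x*log(27) + 3*x


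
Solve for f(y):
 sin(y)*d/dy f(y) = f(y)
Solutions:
 f(y) = C1*sqrt(cos(y) - 1)/sqrt(cos(y) + 1)


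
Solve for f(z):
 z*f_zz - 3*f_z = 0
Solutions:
 f(z) = C1 + C2*z^4


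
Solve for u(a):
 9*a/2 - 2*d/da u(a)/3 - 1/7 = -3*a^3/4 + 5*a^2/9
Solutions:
 u(a) = C1 + 9*a^4/32 - 5*a^3/18 + 27*a^2/8 - 3*a/14


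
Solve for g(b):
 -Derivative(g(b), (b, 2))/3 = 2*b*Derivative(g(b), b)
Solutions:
 g(b) = C1 + C2*erf(sqrt(3)*b)


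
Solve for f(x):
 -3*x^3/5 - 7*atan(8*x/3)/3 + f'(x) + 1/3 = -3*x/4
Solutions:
 f(x) = C1 + 3*x^4/20 - 3*x^2/8 + 7*x*atan(8*x/3)/3 - x/3 - 7*log(64*x^2 + 9)/16


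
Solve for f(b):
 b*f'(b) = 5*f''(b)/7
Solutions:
 f(b) = C1 + C2*erfi(sqrt(70)*b/10)


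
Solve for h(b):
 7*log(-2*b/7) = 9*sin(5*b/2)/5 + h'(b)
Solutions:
 h(b) = C1 + 7*b*log(-b) - 7*b*log(7) - 7*b + 7*b*log(2) + 18*cos(5*b/2)/25


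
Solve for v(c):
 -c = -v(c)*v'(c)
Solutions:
 v(c) = -sqrt(C1 + c^2)
 v(c) = sqrt(C1 + c^2)


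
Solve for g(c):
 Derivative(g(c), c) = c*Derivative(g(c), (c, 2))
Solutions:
 g(c) = C1 + C2*c^2


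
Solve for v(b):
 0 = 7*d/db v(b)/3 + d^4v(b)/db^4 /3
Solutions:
 v(b) = C1 + C4*exp(-7^(1/3)*b) + (C2*sin(sqrt(3)*7^(1/3)*b/2) + C3*cos(sqrt(3)*7^(1/3)*b/2))*exp(7^(1/3)*b/2)


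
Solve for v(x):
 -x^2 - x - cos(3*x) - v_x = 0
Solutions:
 v(x) = C1 - x^3/3 - x^2/2 - sin(3*x)/3


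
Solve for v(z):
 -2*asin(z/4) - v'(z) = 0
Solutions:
 v(z) = C1 - 2*z*asin(z/4) - 2*sqrt(16 - z^2)


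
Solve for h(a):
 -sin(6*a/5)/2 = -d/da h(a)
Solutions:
 h(a) = C1 - 5*cos(6*a/5)/12


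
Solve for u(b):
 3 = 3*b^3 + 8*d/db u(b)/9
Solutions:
 u(b) = C1 - 27*b^4/32 + 27*b/8


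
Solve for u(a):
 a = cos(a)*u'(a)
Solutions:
 u(a) = C1 + Integral(a/cos(a), a)


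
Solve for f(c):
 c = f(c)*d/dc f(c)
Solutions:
 f(c) = -sqrt(C1 + c^2)
 f(c) = sqrt(C1 + c^2)


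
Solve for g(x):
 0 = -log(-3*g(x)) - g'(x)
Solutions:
 Integral(1/(log(-_y) + log(3)), (_y, g(x))) = C1 - x


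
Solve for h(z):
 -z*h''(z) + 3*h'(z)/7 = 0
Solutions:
 h(z) = C1 + C2*z^(10/7)


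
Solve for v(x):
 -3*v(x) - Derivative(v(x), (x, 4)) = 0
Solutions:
 v(x) = (C1*sin(sqrt(2)*3^(1/4)*x/2) + C2*cos(sqrt(2)*3^(1/4)*x/2))*exp(-sqrt(2)*3^(1/4)*x/2) + (C3*sin(sqrt(2)*3^(1/4)*x/2) + C4*cos(sqrt(2)*3^(1/4)*x/2))*exp(sqrt(2)*3^(1/4)*x/2)


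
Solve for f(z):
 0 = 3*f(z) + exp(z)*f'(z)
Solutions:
 f(z) = C1*exp(3*exp(-z))


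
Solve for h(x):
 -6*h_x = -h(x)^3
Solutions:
 h(x) = -sqrt(3)*sqrt(-1/(C1 + x))
 h(x) = sqrt(3)*sqrt(-1/(C1 + x))


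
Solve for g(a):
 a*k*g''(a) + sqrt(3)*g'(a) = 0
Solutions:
 g(a) = C1 + a^(((re(k) - sqrt(3))*re(k) + im(k)^2)/(re(k)^2 + im(k)^2))*(C2*sin(sqrt(3)*log(a)*Abs(im(k))/(re(k)^2 + im(k)^2)) + C3*cos(sqrt(3)*log(a)*im(k)/(re(k)^2 + im(k)^2)))


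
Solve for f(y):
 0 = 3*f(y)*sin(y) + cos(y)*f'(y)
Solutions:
 f(y) = C1*cos(y)^3


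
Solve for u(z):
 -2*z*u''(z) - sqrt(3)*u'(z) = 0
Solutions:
 u(z) = C1 + C2*z^(1 - sqrt(3)/2)


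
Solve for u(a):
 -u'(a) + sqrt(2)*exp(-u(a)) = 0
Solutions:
 u(a) = log(C1 + sqrt(2)*a)


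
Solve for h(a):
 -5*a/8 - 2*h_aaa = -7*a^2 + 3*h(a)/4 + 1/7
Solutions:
 h(a) = C3*exp(-3^(1/3)*a/2) + 28*a^2/3 - 5*a/6 + (C1*sin(3^(5/6)*a/4) + C2*cos(3^(5/6)*a/4))*exp(3^(1/3)*a/4) - 4/21


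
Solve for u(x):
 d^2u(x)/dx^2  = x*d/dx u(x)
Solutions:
 u(x) = C1 + C2*erfi(sqrt(2)*x/2)


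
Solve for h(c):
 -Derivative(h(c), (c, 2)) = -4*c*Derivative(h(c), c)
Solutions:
 h(c) = C1 + C2*erfi(sqrt(2)*c)


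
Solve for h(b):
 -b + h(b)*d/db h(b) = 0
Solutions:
 h(b) = -sqrt(C1 + b^2)
 h(b) = sqrt(C1 + b^2)


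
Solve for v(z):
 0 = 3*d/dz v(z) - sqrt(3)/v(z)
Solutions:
 v(z) = -sqrt(C1 + 6*sqrt(3)*z)/3
 v(z) = sqrt(C1 + 6*sqrt(3)*z)/3


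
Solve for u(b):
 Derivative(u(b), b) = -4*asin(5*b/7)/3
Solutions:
 u(b) = C1 - 4*b*asin(5*b/7)/3 - 4*sqrt(49 - 25*b^2)/15


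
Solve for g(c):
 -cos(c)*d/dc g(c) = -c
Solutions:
 g(c) = C1 + Integral(c/cos(c), c)


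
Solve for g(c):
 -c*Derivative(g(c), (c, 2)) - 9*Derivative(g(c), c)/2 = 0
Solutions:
 g(c) = C1 + C2/c^(7/2)


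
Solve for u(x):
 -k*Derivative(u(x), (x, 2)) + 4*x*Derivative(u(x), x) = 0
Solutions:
 u(x) = C1 + C2*erf(sqrt(2)*x*sqrt(-1/k))/sqrt(-1/k)


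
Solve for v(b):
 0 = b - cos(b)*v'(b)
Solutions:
 v(b) = C1 + Integral(b/cos(b), b)


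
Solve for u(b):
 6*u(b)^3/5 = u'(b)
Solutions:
 u(b) = -sqrt(10)*sqrt(-1/(C1 + 6*b))/2
 u(b) = sqrt(10)*sqrt(-1/(C1 + 6*b))/2


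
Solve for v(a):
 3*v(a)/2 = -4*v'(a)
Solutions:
 v(a) = C1*exp(-3*a/8)


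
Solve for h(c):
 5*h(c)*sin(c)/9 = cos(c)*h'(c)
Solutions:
 h(c) = C1/cos(c)^(5/9)


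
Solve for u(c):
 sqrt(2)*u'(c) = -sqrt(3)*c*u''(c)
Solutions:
 u(c) = C1 + C2*c^(1 - sqrt(6)/3)


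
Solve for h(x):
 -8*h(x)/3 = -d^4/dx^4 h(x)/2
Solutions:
 h(x) = C1*exp(-2*3^(3/4)*x/3) + C2*exp(2*3^(3/4)*x/3) + C3*sin(2*3^(3/4)*x/3) + C4*cos(2*3^(3/4)*x/3)


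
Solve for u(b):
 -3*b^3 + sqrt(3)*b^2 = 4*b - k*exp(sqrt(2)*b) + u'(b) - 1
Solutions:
 u(b) = C1 - 3*b^4/4 + sqrt(3)*b^3/3 - 2*b^2 + b + sqrt(2)*k*exp(sqrt(2)*b)/2


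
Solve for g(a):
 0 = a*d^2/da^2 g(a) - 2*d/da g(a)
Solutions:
 g(a) = C1 + C2*a^3


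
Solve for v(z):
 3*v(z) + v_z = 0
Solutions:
 v(z) = C1*exp(-3*z)


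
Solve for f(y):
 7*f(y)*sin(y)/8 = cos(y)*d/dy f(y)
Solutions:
 f(y) = C1/cos(y)^(7/8)


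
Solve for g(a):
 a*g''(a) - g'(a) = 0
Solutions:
 g(a) = C1 + C2*a^2


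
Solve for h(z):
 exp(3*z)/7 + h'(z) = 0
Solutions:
 h(z) = C1 - exp(3*z)/21


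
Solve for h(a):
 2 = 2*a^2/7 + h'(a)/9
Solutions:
 h(a) = C1 - 6*a^3/7 + 18*a


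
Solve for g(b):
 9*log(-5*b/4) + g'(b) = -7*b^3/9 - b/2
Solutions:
 g(b) = C1 - 7*b^4/36 - b^2/4 - 9*b*log(-b) + 9*b*(-log(5) + 1 + 2*log(2))


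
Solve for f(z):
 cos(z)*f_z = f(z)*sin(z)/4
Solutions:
 f(z) = C1/cos(z)^(1/4)


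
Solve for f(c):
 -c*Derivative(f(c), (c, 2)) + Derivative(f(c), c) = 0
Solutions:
 f(c) = C1 + C2*c^2


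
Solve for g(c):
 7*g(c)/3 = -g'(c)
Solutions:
 g(c) = C1*exp(-7*c/3)


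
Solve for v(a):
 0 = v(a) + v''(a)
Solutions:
 v(a) = C1*sin(a) + C2*cos(a)


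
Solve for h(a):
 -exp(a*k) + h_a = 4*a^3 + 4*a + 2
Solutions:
 h(a) = C1 + a^4 + 2*a^2 + 2*a + exp(a*k)/k


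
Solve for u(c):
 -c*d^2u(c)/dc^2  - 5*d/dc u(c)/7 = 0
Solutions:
 u(c) = C1 + C2*c^(2/7)


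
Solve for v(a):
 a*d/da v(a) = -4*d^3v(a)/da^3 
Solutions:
 v(a) = C1 + Integral(C2*airyai(-2^(1/3)*a/2) + C3*airybi(-2^(1/3)*a/2), a)


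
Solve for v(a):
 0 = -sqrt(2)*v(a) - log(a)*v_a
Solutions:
 v(a) = C1*exp(-sqrt(2)*li(a))


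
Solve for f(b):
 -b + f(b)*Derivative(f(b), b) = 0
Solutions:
 f(b) = -sqrt(C1 + b^2)
 f(b) = sqrt(C1 + b^2)


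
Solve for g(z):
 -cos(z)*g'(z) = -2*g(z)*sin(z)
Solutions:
 g(z) = C1/cos(z)^2


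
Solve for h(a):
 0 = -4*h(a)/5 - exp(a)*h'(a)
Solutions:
 h(a) = C1*exp(4*exp(-a)/5)


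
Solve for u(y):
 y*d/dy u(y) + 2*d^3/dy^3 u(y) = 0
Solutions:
 u(y) = C1 + Integral(C2*airyai(-2^(2/3)*y/2) + C3*airybi(-2^(2/3)*y/2), y)


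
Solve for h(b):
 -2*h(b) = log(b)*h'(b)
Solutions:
 h(b) = C1*exp(-2*li(b))


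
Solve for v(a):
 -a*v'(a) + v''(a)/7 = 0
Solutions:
 v(a) = C1 + C2*erfi(sqrt(14)*a/2)


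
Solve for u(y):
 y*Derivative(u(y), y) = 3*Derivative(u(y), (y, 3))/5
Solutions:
 u(y) = C1 + Integral(C2*airyai(3^(2/3)*5^(1/3)*y/3) + C3*airybi(3^(2/3)*5^(1/3)*y/3), y)


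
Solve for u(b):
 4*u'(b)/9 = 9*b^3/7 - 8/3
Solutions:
 u(b) = C1 + 81*b^4/112 - 6*b


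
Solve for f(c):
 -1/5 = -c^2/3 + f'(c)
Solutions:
 f(c) = C1 + c^3/9 - c/5


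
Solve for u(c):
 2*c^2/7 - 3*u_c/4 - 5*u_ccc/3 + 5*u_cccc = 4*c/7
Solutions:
 u(c) = C1 + C2*exp(c*(-5^(2/3)*(27*sqrt(6801) + 2227)^(1/3) - 20*5^(1/3)/(27*sqrt(6801) + 2227)^(1/3) + 20)/180)*sin(sqrt(3)*5^(1/3)*c*(-5^(1/3)*(27*sqrt(6801) + 2227)^(1/3) + 20/(27*sqrt(6801) + 2227)^(1/3))/180) + C3*exp(c*(-5^(2/3)*(27*sqrt(6801) + 2227)^(1/3) - 20*5^(1/3)/(27*sqrt(6801) + 2227)^(1/3) + 20)/180)*cos(sqrt(3)*5^(1/3)*c*(-5^(1/3)*(27*sqrt(6801) + 2227)^(1/3) + 20/(27*sqrt(6801) + 2227)^(1/3))/180) + C4*exp(c*(20*5^(1/3)/(27*sqrt(6801) + 2227)^(1/3) + 10 + 5^(2/3)*(27*sqrt(6801) + 2227)^(1/3))/90) + 8*c^3/63 - 8*c^2/21 - 320*c/189


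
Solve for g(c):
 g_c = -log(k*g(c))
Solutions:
 li(k*g(c))/k = C1 - c


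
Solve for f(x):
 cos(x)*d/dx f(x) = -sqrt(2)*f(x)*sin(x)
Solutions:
 f(x) = C1*cos(x)^(sqrt(2))


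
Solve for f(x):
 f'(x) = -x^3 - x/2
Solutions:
 f(x) = C1 - x^4/4 - x^2/4


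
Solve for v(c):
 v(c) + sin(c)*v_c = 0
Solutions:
 v(c) = C1*sqrt(cos(c) + 1)/sqrt(cos(c) - 1)


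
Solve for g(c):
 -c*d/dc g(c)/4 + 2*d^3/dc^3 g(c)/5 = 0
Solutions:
 g(c) = C1 + Integral(C2*airyai(5^(1/3)*c/2) + C3*airybi(5^(1/3)*c/2), c)


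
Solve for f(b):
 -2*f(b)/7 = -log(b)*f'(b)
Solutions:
 f(b) = C1*exp(2*li(b)/7)


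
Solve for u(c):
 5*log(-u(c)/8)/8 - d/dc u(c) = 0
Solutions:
 -8*Integral(1/(log(-_y) - 3*log(2)), (_y, u(c)))/5 = C1 - c


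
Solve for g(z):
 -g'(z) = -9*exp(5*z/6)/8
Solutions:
 g(z) = C1 + 27*exp(5*z/6)/20


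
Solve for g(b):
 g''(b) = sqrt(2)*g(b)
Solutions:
 g(b) = C1*exp(-2^(1/4)*b) + C2*exp(2^(1/4)*b)


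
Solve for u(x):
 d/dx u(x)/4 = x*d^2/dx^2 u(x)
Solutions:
 u(x) = C1 + C2*x^(5/4)


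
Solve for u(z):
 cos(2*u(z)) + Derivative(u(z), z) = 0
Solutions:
 u(z) = -asin((C1 + exp(4*z))/(C1 - exp(4*z)))/2 + pi/2
 u(z) = asin((C1 + exp(4*z))/(C1 - exp(4*z)))/2


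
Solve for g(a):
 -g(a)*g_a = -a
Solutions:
 g(a) = -sqrt(C1 + a^2)
 g(a) = sqrt(C1 + a^2)


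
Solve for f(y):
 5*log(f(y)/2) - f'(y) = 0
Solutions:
 Integral(1/(-log(_y) + log(2)), (_y, f(y)))/5 = C1 - y


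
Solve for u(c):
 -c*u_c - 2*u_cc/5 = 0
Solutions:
 u(c) = C1 + C2*erf(sqrt(5)*c/2)


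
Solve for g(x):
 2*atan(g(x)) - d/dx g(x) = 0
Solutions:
 Integral(1/atan(_y), (_y, g(x))) = C1 + 2*x


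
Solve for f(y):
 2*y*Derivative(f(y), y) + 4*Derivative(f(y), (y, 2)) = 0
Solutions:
 f(y) = C1 + C2*erf(y/2)


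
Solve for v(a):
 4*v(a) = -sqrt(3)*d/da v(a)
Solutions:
 v(a) = C1*exp(-4*sqrt(3)*a/3)


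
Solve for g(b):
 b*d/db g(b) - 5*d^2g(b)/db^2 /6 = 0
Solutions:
 g(b) = C1 + C2*erfi(sqrt(15)*b/5)


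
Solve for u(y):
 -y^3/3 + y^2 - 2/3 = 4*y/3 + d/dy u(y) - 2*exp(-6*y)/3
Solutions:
 u(y) = C1 - y^4/12 + y^3/3 - 2*y^2/3 - 2*y/3 - exp(-6*y)/9


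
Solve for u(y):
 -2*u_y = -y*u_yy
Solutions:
 u(y) = C1 + C2*y^3


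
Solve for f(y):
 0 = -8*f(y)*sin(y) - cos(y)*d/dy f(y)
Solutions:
 f(y) = C1*cos(y)^8


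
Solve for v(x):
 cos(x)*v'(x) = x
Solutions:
 v(x) = C1 + Integral(x/cos(x), x)


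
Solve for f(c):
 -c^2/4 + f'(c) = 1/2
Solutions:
 f(c) = C1 + c^3/12 + c/2


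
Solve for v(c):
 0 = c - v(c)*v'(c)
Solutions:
 v(c) = -sqrt(C1 + c^2)
 v(c) = sqrt(C1 + c^2)


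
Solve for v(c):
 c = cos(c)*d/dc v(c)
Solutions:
 v(c) = C1 + Integral(c/cos(c), c)
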